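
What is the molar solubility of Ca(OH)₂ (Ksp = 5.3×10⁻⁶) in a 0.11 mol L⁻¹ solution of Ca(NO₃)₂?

Ca(OH)₂(s) ⇌ Ca²⁺(aq) + 2 OH⁻(aq)
Ca²⁺ is already present at 0.11 mol L⁻¹. If s mol/L of Ca(OH)₂ dissolves, [OH⁻] = 2s while [Ca²⁺] ≈ 0.11 mol L⁻¹.
Ksp = [Ca²⁺][OH⁻]^2 = (0.11)(2s)^2
(2s)^2 = 5.3×10⁻⁶ / (0.11) = 4.8×10⁻⁵
s = 3.5×10⁻³ mol L⁻¹

3.5×10⁻³ M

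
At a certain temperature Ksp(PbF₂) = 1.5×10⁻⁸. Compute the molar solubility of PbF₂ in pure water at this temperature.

PbF₂(s) ⇌ Pb²⁺(aq) + 2 F⁻(aq)
For each mole of PbF₂ that dissolves per liter, [Pb²⁺] = s and [F⁻] = 2s; let s denote this solubility.
Ksp = [Pb²⁺][F⁻]^2 = s · (2s)^2 = 4s^3
4s^3 = 1.5×10⁻⁸  ⇒  s^3 = 3.8×10⁻⁹
s = (3.8×10⁻⁹)^(1/3) = 1.6×10⁻³ mol/L

1.6×10⁻³ M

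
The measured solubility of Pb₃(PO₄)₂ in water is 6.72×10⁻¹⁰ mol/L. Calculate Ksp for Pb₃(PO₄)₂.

Pb₃(PO₄)₂(s) ⇌ 3 Pb²⁺(aq) + 2 PO₄³⁻(aq)
Let s be the molar solubility. Then [Pb²⁺] = 3s and [PO₄³⁻] = 2s.
Ksp = [Pb²⁺]^3[PO₄³⁻]^2 = (3s)^3 · (2s)^2 = 108s^5
Ksp = 108 × (6.72×10⁻¹⁰)^5 = 1.48×10⁻⁴⁴

Ksp = 1.48×10⁻⁴⁴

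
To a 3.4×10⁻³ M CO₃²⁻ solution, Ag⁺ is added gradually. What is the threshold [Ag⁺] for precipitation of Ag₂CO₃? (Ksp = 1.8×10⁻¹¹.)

7.3×10⁻⁵ M

Each salt precipitates once Q = Ksp for that salt.
Ag₂CO₃(s) ⇌ 2 Ag⁺(aq) + CO₃²⁻(aq)
Ksp = [Ag⁺]^2[CO₃²⁻] = [Ag⁺]^2(3.4×10⁻³)
[Ag⁺]^2 = 1.8×10⁻¹¹ / (3.4×10⁻³) = 5.3×10⁻⁹
[Ag⁺] = 7.3×10⁻⁵ M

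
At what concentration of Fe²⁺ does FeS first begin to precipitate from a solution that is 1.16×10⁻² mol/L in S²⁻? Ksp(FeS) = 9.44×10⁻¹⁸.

8.14×10⁻¹⁶ M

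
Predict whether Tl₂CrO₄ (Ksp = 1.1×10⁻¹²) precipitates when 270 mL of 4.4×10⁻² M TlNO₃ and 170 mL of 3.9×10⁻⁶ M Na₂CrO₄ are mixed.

Yes

The combined volume is 440 mL.
[Tl⁺] = (4.4×10⁻²)(270)/440 = 2.7×10⁻² M
[CrO₄²⁻] = (3.9×10⁻⁶)(170)/440 = 1.5×10⁻⁶ M
Q = [Tl⁺]^2[CrO₄²⁻] = 1.1×10⁻⁹
Q = 1.1×10⁻⁹ > Ksp = 1.1×10⁻¹², so the solution is supersaturated and Tl₂CrO₄ precipitates.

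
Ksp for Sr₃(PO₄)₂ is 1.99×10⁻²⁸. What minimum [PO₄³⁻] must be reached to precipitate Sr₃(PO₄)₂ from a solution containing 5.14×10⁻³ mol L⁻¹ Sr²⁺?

3.83×10⁻¹¹ M

Each salt precipitates once Q = Ksp for that salt.
Sr₃(PO₄)₂(s) ⇌ 3 Sr²⁺(aq) + 2 PO₄³⁻(aq)
Ksp = [Sr²⁺]^3[PO₄³⁻]^2 = [PO₄³⁻]^2(5.14×10⁻³)^3
[PO₄³⁻]^2 = 1.99×10⁻²⁸ / (5.14×10⁻³)^3 = 1.47×10⁻²¹
[PO₄³⁻] = 3.83×10⁻¹¹ mol L⁻¹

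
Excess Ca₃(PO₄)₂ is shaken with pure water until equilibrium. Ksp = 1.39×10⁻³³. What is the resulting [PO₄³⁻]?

Ca₃(PO₄)₂(s) ⇌ 3 Ca²⁺(aq) + 2 PO₄³⁻(aq)
Call the molar solubility s, so that [Ca²⁺] = 3s and [PO₄³⁻] = 2s.
Ksp = [Ca²⁺]^3[PO₄³⁻]^2 = (3s)^3 · (2s)^2 = 108s^5 = 1.39×10⁻³³
s = 1.05×10⁻⁷ mol/L
[PO₄³⁻] = 2s = 2.10×10⁻⁷ mol/L

2.10×10⁻⁷ M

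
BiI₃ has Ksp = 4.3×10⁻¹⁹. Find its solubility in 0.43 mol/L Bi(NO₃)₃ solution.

3.3×10⁻⁷ M

BiI₃(s) ⇌ Bi³⁺(aq) + 3 I⁻(aq)
Bi³⁺ is already present at 0.43 mol/L. If s mol/L of BiI₃ dissolves, [I⁻] = 3s while [Bi³⁺] ≈ 0.43 mol/L.
Ksp = [Bi³⁺][I⁻]^3 = (0.43)(3s)^3
(3s)^3 = 4.3×10⁻¹⁹ / (0.43) = 1.0×10⁻¹⁸
s = 3.3×10⁻⁷ mol/L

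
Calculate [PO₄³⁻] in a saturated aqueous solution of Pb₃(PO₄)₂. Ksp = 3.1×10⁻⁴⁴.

1.6×10⁻⁹ M

Pb₃(PO₄)₂(s) ⇌ 3 Pb²⁺(aq) + 2 PO₄³⁻(aq)
With molar solubility s: [Pb²⁺] = 3s, [PO₄³⁻] = 2s.
Ksp = [Pb²⁺]^3[PO₄³⁻]^2 = (3s)^3 · (2s)^2 = 108s^5 = 3.1×10⁻⁴⁴
s = 7.8×10⁻¹⁰ mol/L
[PO₄³⁻] = 2s = 1.6×10⁻⁹ mol/L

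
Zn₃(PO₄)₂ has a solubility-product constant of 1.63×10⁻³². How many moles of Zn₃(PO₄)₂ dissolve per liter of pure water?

1.72×10⁻⁷ M

Zn₃(PO₄)₂(s) ⇌ 3 Zn²⁺(aq) + 2 PO₄³⁻(aq)
For each mole of Zn₃(PO₄)₂ that dissolves per liter, [Zn²⁺] = 3s and [PO₄³⁻] = 2s; let s denote this solubility.
Ksp = [Zn²⁺]^3[PO₄³⁻]^2 = (3s)^3 · (2s)^2 = 108s^5
108s^5 = 1.63×10⁻³²  ⇒  s^5 = 1.51×10⁻³⁴
s = 1.72×10⁻⁷ M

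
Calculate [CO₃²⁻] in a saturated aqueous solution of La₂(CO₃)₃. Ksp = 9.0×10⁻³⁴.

2.9×10⁻⁷ M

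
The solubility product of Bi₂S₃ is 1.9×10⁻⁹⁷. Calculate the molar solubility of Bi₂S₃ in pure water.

Bi₂S₃(s) ⇌ 2 Bi³⁺(aq) + 3 S²⁻(aq)
If s mol/L of Bi₂S₃ dissolves, [Bi³⁺] = 2s and [S²⁻] = 3s.
Ksp = [Bi³⁺]^2[S²⁻]^3 = (2s)^2 · (3s)^3 = 108s^5
108s^5 = 1.9×10⁻⁹⁷  ⇒  s^5 = 1.8×10⁻⁹⁹
Taking the 5th root, s = 1.8×10⁻²⁰ mol L⁻¹.

1.8×10⁻²⁰ M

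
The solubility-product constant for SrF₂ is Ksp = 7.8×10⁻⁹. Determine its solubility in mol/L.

SrF₂(s) ⇌ Sr²⁺(aq) + 2 F⁻(aq)
For each mole of SrF₂ that dissolves per liter, [Sr²⁺] = s and [F⁻] = 2s; let s denote this solubility.
Ksp = [Sr²⁺][F⁻]^2 = s · (2s)^2 = 4s^3
4s^3 = 7.8×10⁻⁹  ⇒  s^3 = 2.0×10⁻⁹
s = (2.0×10⁻⁹)^(1/3) = 1.2×10⁻³ mol L⁻¹

1.2×10⁻³ M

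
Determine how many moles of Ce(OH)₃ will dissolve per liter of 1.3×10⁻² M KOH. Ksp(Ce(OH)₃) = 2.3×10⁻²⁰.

1.0×10⁻¹⁴ M

Ce(OH)₃(s) ⇌ Ce³⁺(aq) + 3 OH⁻(aq)
With OH⁻ already at 1.3×10⁻² M and s small, take [OH⁻] ≈ 1.3×10⁻² M and [Ce³⁺] = s.
Ksp = [Ce³⁺][OH⁻]^3 = s(1.3×10⁻²)^3
s = 2.3×10⁻²⁰ / (1.3×10⁻²)^3 = 1.0×10⁻¹⁴
s = 1.0×10⁻¹⁴ M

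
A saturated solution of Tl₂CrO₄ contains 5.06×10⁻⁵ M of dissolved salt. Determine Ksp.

Ksp = 5.18×10⁻¹³

Tl₂CrO₄(s) ⇌ 2 Tl⁺(aq) + CrO₄²⁻(aq)
For each mole of Tl₂CrO₄ that dissolves per liter, [Tl⁺] = 2s and [CrO₄²⁻] = s; let s denote this solubility.
Ksp = [Tl⁺]^2[CrO₄²⁻] = (2s)^2 · s = 4s^3
Ksp = 4 × (5.06×10⁻⁵)^3 = 5.18×10⁻¹³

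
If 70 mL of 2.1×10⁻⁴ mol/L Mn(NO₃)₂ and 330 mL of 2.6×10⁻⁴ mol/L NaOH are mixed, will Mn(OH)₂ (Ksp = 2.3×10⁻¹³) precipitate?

Yes

After mixing, V = 70 mL + 330 mL = 400 mL.
[Mn²⁺] = (2.1×10⁻⁴)(70)/400 = 3.7×10⁻⁵ mol/L
[OH⁻] = (2.6×10⁻⁴)(330)/400 = 2.1×10⁻⁴ mol/L
Q = [Mn²⁺][OH⁻]^2 = 1.7×10⁻¹²
Q = 1.7×10⁻¹² > Ksp = 2.3×10⁻¹³, so the solution is supersaturated and Mn(OH)₂ precipitates.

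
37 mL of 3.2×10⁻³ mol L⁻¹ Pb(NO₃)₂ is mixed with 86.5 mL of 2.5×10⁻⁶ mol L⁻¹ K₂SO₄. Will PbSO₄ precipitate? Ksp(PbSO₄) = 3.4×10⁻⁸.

No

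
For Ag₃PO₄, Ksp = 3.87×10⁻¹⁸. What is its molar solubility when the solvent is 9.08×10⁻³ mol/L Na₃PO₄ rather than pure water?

Ag₃PO₄(s) ⇌ 3 Ag⁺(aq) + PO₄³⁻(aq)
PO₄³⁻ is already present at 9.08×10⁻³ mol/L. If s mol/L of Ag₃PO₄ dissolves, [Ag⁺] = 3s while [PO₄³⁻] ≈ 9.08×10⁻³ mol/L.
Ksp = [Ag⁺]^3[PO₄³⁻] = (3s)^3(9.08×10⁻³)
(3s)^3 = 3.87×10⁻¹⁸ / (9.08×10⁻³) = 4.26×10⁻¹⁶
s = 2.51×10⁻⁶ mol/L

2.51×10⁻⁶ M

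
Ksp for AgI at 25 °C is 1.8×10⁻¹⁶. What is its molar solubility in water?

1.3×10⁻⁸ M

AgI(s) ⇌ Ag⁺(aq) + I⁻(aq)
For each mole of AgI that dissolves per liter, [Ag⁺] = s and [I⁻] = s; let s denote this solubility.
Ksp = [Ag⁺][I⁻] = s · s = s^2
s^2 = 1.8×10⁻¹⁶
s = 1.3×10⁻⁸ mol L⁻¹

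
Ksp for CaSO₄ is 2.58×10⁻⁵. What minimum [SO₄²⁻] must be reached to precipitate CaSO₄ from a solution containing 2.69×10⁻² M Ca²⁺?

Precipitation of each salt begins when its ion product equals Ksp.
CaSO₄(s) ⇌ Ca²⁺(aq) + SO₄²⁻(aq)
Ksp = [Ca²⁺][SO₄²⁻] = [SO₄²⁻](2.69×10⁻²)
[SO₄²⁻] = 2.58×10⁻⁵ / (2.69×10⁻²) = 9.59×10⁻⁴
[SO₄²⁻] = 9.59×10⁻⁴ M

9.59×10⁻⁴ M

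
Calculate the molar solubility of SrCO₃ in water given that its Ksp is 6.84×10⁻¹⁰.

SrCO₃(s) ⇌ Sr²⁺(aq) + CO₃²⁻(aq)
With molar solubility s: [Sr²⁺] = s, [CO₃²⁻] = s.
Ksp = [Sr²⁺][CO₃²⁻] = s · s = s^2
s^2 = 6.84×10⁻¹⁰
s = 2.62×10⁻⁵ M

2.62×10⁻⁵ M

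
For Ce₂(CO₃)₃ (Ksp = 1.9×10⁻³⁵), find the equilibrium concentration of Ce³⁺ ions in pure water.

8.9×10⁻⁸ M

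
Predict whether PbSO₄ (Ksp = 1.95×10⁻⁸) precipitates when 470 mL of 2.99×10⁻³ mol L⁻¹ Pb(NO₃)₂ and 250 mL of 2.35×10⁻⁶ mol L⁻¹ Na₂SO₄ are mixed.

No

After mixing, V = 470 mL + 250 mL = 720 mL.
[Pb²⁺] = (2.99×10⁻³)(470)/720 = 1.95×10⁻³ mol L⁻¹
[SO₄²⁻] = (2.35×10⁻⁶)(250)/720 = 8.16×10⁻⁷ mol L⁻¹
Q = [Pb²⁺][SO₄²⁻] = 1.59×10⁻⁹
Since Q (1.59×10⁻⁹) is less than Ksp (1.95×10⁻⁸), no PbSO₄ precipitates.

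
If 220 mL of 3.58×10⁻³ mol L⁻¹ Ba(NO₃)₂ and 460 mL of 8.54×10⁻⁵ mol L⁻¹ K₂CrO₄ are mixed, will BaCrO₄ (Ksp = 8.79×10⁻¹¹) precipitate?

Yes

After mixing, V = 220 mL + 460 mL = 680 mL.
[Ba²⁺] = (3.58×10⁻³)(220)/680 = 1.16×10⁻³ mol L⁻¹
[CrO₄²⁻] = (8.54×10⁻⁵)(460)/680 = 5.78×10⁻⁵ mol L⁻¹
Q = [Ba²⁺][CrO₄²⁻] = 6.69×10⁻⁸
Since Q (6.69×10⁻⁸) exceeds Ksp (8.79×10⁻¹¹), BaCrO₄ will precipitate.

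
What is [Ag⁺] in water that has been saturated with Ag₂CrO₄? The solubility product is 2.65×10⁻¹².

1.74×10⁻⁴ M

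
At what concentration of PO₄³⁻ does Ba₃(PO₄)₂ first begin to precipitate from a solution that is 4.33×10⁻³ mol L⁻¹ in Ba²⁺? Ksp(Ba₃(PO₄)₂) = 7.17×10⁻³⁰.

Each salt precipitates once Q = Ksp for that salt.
Ba₃(PO₄)₂(s) ⇌ 3 Ba²⁺(aq) + 2 PO₄³⁻(aq)
Ksp = [Ba²⁺]^3[PO₄³⁻]^2 = [PO₄³⁻]^2(4.33×10⁻³)^3
[PO₄³⁻]^2 = 7.17×10⁻³⁰ / (4.33×10⁻³)^3 = 8.83×10⁻²³
[PO₄³⁻] = 9.40×10⁻¹² mol L⁻¹

9.40×10⁻¹² M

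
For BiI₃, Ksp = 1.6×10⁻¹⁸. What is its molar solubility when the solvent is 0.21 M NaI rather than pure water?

1.7×10⁻¹⁶ M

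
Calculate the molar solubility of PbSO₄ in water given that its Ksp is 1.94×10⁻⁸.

1.39×10⁻⁴ M

PbSO₄(s) ⇌ Pb²⁺(aq) + SO₄²⁻(aq)
With molar solubility s: [Pb²⁺] = s, [SO₄²⁻] = s.
Ksp = [Pb²⁺][SO₄²⁻] = s · s = s^2
s^2 = 1.94×10⁻⁸
s = 1.39×10⁻⁴ mol L⁻¹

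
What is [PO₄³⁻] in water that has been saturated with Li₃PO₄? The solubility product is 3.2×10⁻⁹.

3.3×10⁻³ M

Li₃PO₄(s) ⇌ 3 Li⁺(aq) + PO₄³⁻(aq)
Call the molar solubility s, so that [Li⁺] = 3s and [PO₄³⁻] = s.
Ksp = [Li⁺]^3[PO₄³⁻] = (3s)^3 · s = 27s^4 = 3.2×10⁻⁹
s = 3.3×10⁻³ mol L⁻¹
[PO₄³⁻] = s = 3.3×10⁻³ mol L⁻¹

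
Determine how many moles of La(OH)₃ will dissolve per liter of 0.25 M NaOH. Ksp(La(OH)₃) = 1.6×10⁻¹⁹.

1.0×10⁻¹⁷ M

La(OH)₃(s) ⇌ La³⁺(aq) + 3 OH⁻(aq)
The solution already contains OH⁻ at 0.25 M. Let s be the molar solubility of La(OH)₃.
[OH⁻] ≈ 0.25 M (common ion dominates); [La³⁺] = s.
Ksp = [La³⁺][OH⁻]^3 = s(0.25)^3
s = 1.6×10⁻¹⁹ / (0.25)^3 = 1.0×10⁻¹⁷
s = 1.0×10⁻¹⁷ M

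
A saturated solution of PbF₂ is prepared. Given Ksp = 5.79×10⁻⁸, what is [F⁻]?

4.87×10⁻³ M

PbF₂(s) ⇌ Pb²⁺(aq) + 2 F⁻(aq)
For each mole of PbF₂ that dissolves per liter, [Pb²⁺] = s and [F⁻] = 2s; let s denote this solubility.
Ksp = [Pb²⁺][F⁻]^2 = s · (2s)^2 = 4s^3 = 5.79×10⁻⁸
s = 2.44×10⁻³ M
[F⁻] = 2s = 4.87×10⁻³ M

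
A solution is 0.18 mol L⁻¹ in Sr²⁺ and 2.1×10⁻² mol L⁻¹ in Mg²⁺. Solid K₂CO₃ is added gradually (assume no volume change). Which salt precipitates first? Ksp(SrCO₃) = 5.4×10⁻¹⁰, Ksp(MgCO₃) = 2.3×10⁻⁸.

SrCO₃

A salt starts to precipitate once the ion product Q reaches its Ksp.
For SrCO₃: [CO₃²⁻] = (Ksp/[Sr²⁺]) = 3.0×10⁻⁹ mol L⁻¹
For MgCO₃: [CO₃²⁻] = (Ksp/[Mg²⁺]) = 1.1×10⁻⁶ mol L⁻¹
The smaller threshold [CO₃²⁻] is reached first, so SrCO₃ precipitates first.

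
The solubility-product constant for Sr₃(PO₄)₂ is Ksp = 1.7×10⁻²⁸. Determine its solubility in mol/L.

1.1×10⁻⁶ M

Sr₃(PO₄)₂(s) ⇌ 3 Sr²⁺(aq) + 2 PO₄³⁻(aq)
With molar solubility s: [Sr²⁺] = 3s, [PO₄³⁻] = 2s.
Ksp = [Sr²⁺]^3[PO₄³⁻]^2 = (3s)^3 · (2s)^2 = 108s^5
108s^5 = 1.7×10⁻²⁸  ⇒  s^5 = 1.6×10⁻³⁰
Taking the 5th root, s = 1.1×10⁻⁶ M.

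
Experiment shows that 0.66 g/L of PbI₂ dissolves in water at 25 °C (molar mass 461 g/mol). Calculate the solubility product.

Ksp = 1.2×10⁻⁸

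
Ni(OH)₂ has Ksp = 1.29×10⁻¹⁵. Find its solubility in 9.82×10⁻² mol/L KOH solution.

1.34×10⁻¹³ M

Ni(OH)₂(s) ⇌ Ni²⁺(aq) + 2 OH⁻(aq)
With OH⁻ already at 9.82×10⁻² mol/L and s small, take [OH⁻] ≈ 9.82×10⁻² mol/L and [Ni²⁺] = s.
Ksp = [Ni²⁺][OH⁻]^2 = s(9.82×10⁻²)^2
s = 1.29×10⁻¹⁵ / (9.82×10⁻²)^2 = 1.34×10⁻¹³
s = 1.34×10⁻¹³ mol/L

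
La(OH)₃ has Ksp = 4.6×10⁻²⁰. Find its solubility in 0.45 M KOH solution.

La(OH)₃(s) ⇌ La³⁺(aq) + 3 OH⁻(aq)
OH⁻ is already present at 0.45 M. If s mol/L of La(OH)₃ dissolves, [La³⁺] = s while [OH⁻] ≈ 0.45 M.
Ksp = [La³⁺][OH⁻]^3 = s(0.45)^3
s = 4.6×10⁻²⁰ / (0.45)^3 = 5.0×10⁻¹⁹
s = 5.0×10⁻¹⁹ M

5.0×10⁻¹⁹ M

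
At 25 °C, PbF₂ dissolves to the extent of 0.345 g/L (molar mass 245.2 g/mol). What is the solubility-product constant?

Ksp = 1.11×10⁻⁸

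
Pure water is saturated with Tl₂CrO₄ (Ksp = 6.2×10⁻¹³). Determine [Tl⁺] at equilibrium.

Tl₂CrO₄(s) ⇌ 2 Tl⁺(aq) + CrO₄²⁻(aq)
For each mole of Tl₂CrO₄ that dissolves per liter, [Tl⁺] = 2s and [CrO₄²⁻] = s; let s denote this solubility.
Ksp = [Tl⁺]^2[CrO₄²⁻] = (2s)^2 · s = 4s^3 = 6.2×10⁻¹³
s = 5.4×10⁻⁵ M
[Tl⁺] = 2s = 1.1×10⁻⁴ M

1.1×10⁻⁴ M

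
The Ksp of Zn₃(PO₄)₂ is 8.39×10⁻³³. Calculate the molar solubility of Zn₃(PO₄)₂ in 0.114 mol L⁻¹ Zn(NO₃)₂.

Zn₃(PO₄)₂(s) ⇌ 3 Zn²⁺(aq) + 2 PO₄³⁻(aq)
Zn²⁺ is already present at 0.114 mol L⁻¹. If s mol/L of Zn₃(PO₄)₂ dissolves, [PO₄³⁻] = 2s while [Zn²⁺] ≈ 0.114 mol L⁻¹.
Ksp = [Zn²⁺]^3[PO₄³⁻]^2 = (0.114)^3(2s)^2
(2s)^2 = 8.39×10⁻³³ / (0.114)^3 = 5.66×10⁻³⁰
s = 1.19×10⁻¹⁵ mol L⁻¹

1.19×10⁻¹⁵ M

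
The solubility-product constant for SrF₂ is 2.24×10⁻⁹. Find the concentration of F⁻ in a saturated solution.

1.65×10⁻³ M

SrF₂(s) ⇌ Sr²⁺(aq) + 2 F⁻(aq)
For each mole of SrF₂ that dissolves per liter, [Sr²⁺] = s and [F⁻] = 2s; let s denote this solubility.
Ksp = [Sr²⁺][F⁻]^2 = s · (2s)^2 = 4s^3 = 2.24×10⁻⁹
s = 8.24×10⁻⁴ mol/L
[F⁻] = 2s = 1.65×10⁻³ mol/L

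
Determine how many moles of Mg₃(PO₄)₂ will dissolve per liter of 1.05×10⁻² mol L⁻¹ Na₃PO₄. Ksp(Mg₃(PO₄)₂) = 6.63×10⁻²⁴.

1.31×10⁻⁷ M

Mg₃(PO₄)₂(s) ⇌ 3 Mg²⁺(aq) + 2 PO₄³⁻(aq)
Let s be the solubility of Mg₃(PO₄)₂ here. The common ion gives [PO₄³⁻] ≈ 1.05×10⁻² mol L⁻¹, and [Mg²⁺] = 3s.
Ksp = [Mg²⁺]^3[PO₄³⁻]^2 = (3s)^3(1.05×10⁻²)^2
(3s)^3 = 6.63×10⁻²⁴ / (1.05×10⁻²)^2 = 6.01×10⁻²⁰
s = 1.31×10⁻⁷ mol L⁻¹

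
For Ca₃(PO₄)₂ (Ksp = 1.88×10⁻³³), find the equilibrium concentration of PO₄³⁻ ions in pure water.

2.23×10⁻⁷ M

Ca₃(PO₄)₂(s) ⇌ 3 Ca²⁺(aq) + 2 PO₄³⁻(aq)
If s mol/L of Ca₃(PO₄)₂ dissolves, [Ca²⁺] = 3s and [PO₄³⁻] = 2s.
Ksp = [Ca²⁺]^3[PO₄³⁻]^2 = (3s)^3 · (2s)^2 = 108s^5 = 1.88×10⁻³³
s = 1.12×10⁻⁷ M
[PO₄³⁻] = 2s = 2.23×10⁻⁷ M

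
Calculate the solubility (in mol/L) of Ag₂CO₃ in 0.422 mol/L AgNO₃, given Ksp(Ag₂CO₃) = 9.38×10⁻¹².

5.27×10⁻¹¹ M

Ag₂CO₃(s) ⇌ 2 Ag⁺(aq) + CO₃²⁻(aq)
Ag⁺ is already present at 0.422 mol/L. If s mol/L of Ag₂CO₃ dissolves, [CO₃²⁻] = s while [Ag⁺] ≈ 0.422 mol/L.
Ksp = [Ag⁺]^2[CO₃²⁻] = (0.422)^2s
s = 9.38×10⁻¹² / (0.422)^2 = 5.27×10⁻¹¹
s = 5.27×10⁻¹¹ mol/L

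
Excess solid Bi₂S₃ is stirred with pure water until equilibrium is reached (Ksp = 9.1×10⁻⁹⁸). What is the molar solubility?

Bi₂S₃(s) ⇌ 2 Bi³⁺(aq) + 3 S²⁻(aq)
For each mole of Bi₂S₃ that dissolves per liter, [Bi³⁺] = 2s and [S²⁻] = 3s; let s denote this solubility.
Ksp = [Bi³⁺]^2[S²⁻]^3 = (2s)^2 · (3s)^3 = 108s^5
108s^5 = 9.1×10⁻⁹⁸  ⇒  s^5 = 8.4×10⁻¹⁰⁰
Taking the 5th root, s = 1.5×10⁻²⁰ M.

1.5×10⁻²⁰ M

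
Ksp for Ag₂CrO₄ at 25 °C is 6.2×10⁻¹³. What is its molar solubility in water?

Ag₂CrO₄(s) ⇌ 2 Ag⁺(aq) + CrO₄²⁻(aq)
Let s be the molar solubility. Then [Ag⁺] = 2s and [CrO₄²⁻] = s.
Ksp = [Ag⁺]^2[CrO₄²⁻] = (2s)^2 · s = 4s^3
4s^3 = 6.2×10⁻¹³  ⇒  s^3 = 1.6×10⁻¹³
s = 5.4×10⁻⁵ mol/L

5.4×10⁻⁵ M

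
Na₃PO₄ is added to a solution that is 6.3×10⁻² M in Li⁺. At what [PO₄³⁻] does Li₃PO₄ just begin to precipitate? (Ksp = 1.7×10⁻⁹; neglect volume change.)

A salt starts to precipitate once the ion product Q reaches its Ksp.
Li₃PO₄(s) ⇌ 3 Li⁺(aq) + PO₄³⁻(aq)
Ksp = [Li⁺]^3[PO₄³⁻] = [PO₄³⁻](6.3×10⁻²)^3
[PO₄³⁻] = 1.7×10⁻⁹ / (6.3×10⁻²)^3 = 6.8×10⁻⁶
[PO₄³⁻] = 6.8×10⁻⁶ M

6.8×10⁻⁶ M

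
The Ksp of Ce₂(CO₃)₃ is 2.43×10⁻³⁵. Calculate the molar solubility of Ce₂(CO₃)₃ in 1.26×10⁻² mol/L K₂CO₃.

1.74×10⁻¹⁵ M

Ce₂(CO₃)₃(s) ⇌ 2 Ce³⁺(aq) + 3 CO₃²⁻(aq)
Let s be the solubility of Ce₂(CO₃)₃ here. The common ion gives [CO₃²⁻] ≈ 1.26×10⁻² mol/L, and [Ce³⁺] = 2s.
Ksp = [Ce³⁺]^2[CO₃²⁻]^3 = (2s)^2(1.26×10⁻²)^3
(2s)^2 = 2.43×10⁻³⁵ / (1.26×10⁻²)^3 = 1.21×10⁻²⁹
s = 1.74×10⁻¹⁵ mol/L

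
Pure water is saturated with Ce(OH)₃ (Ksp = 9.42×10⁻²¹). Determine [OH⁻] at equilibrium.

1.30×10⁻⁵ M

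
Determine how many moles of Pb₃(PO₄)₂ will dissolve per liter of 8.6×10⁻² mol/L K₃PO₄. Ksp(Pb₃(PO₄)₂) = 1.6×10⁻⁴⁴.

Pb₃(PO₄)₂(s) ⇌ 3 Pb²⁺(aq) + 2 PO₄³⁻(aq)
With PO₄³⁻ already at 8.6×10⁻² mol/L and s small, take [PO₄³⁻] ≈ 8.6×10⁻² mol/L and [Pb²⁺] = 3s.
Ksp = [Pb²⁺]^3[PO₄³⁻]^2 = (3s)^3(8.6×10⁻²)^2
(3s)^3 = 1.6×10⁻⁴⁴ / (8.6×10⁻²)^2 = 2.2×10⁻⁴²
s = 4.3×10⁻¹⁵ mol/L

4.3×10⁻¹⁵ M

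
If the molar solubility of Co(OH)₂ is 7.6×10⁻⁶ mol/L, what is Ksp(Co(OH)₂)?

Ksp = 1.8×10⁻¹⁵

Co(OH)₂(s) ⇌ Co²⁺(aq) + 2 OH⁻(aq)
Call the molar solubility s, so that [Co²⁺] = s and [OH⁻] = 2s.
Ksp = [Co²⁺][OH⁻]^2 = s · (2s)^2 = 4s^3
Ksp = 4 × (7.6×10⁻⁶)^3 = 1.8×10⁻¹⁵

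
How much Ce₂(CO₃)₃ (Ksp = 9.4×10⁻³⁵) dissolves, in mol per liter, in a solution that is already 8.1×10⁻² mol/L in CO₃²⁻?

2.1×10⁻¹⁶ M

Ce₂(CO₃)₃(s) ⇌ 2 Ce³⁺(aq) + 3 CO₃²⁻(aq)
The solution already contains CO₃²⁻ at 8.1×10⁻² mol/L. Let s be the molar solubility of Ce₂(CO₃)₃.
[CO₃²⁻] ≈ 8.1×10⁻² mol/L (common ion dominates); [Ce³⁺] = 2s.
Ksp = [Ce³⁺]^2[CO₃²⁻]^3 = (2s)^2(8.1×10⁻²)^3
(2s)^2 = 9.4×10⁻³⁵ / (8.1×10⁻²)^3 = 1.8×10⁻³¹
s = 2.1×10⁻¹⁶ mol/L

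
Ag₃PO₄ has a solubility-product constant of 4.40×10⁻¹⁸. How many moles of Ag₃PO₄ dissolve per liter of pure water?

Ag₃PO₄(s) ⇌ 3 Ag⁺(aq) + PO₄³⁻(aq)
For each mole of Ag₃PO₄ that dissolves per liter, [Ag⁺] = 3s and [PO₄³⁻] = s; let s denote this solubility.
Ksp = [Ag⁺]^3[PO₄³⁻] = (3s)^3 · s = 27s^4
27s^4 = 4.40×10⁻¹⁸  ⇒  s^4 = 1.63×10⁻¹⁹
s = 2.01×10⁻⁵ mol L⁻¹

2.01×10⁻⁵ M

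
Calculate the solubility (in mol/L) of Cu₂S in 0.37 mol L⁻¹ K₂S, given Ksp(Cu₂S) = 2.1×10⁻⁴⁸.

1.2×10⁻²⁴ M

Cu₂S(s) ⇌ 2 Cu⁺(aq) + S²⁻(aq)
The solution already contains S²⁻ at 0.37 mol L⁻¹. Let s be the molar solubility of Cu₂S.
[S²⁻] ≈ 0.37 mol L⁻¹ (common ion dominates); [Cu⁺] = 2s.
Ksp = [Cu⁺]^2[S²⁻] = (2s)^2(0.37)
(2s)^2 = 2.1×10⁻⁴⁸ / (0.37) = 5.7×10⁻⁴⁸
s = 1.2×10⁻²⁴ mol L⁻¹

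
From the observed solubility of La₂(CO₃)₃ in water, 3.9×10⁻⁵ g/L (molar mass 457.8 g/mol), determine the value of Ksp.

Ksp = 4.8×10⁻³⁴

Convert to molarity: s = 3.9×10⁻⁵ / 457.8 = 8.519×10⁻⁸ mol/L
La₂(CO₃)₃(s) ⇌ 2 La³⁺(aq) + 3 CO₃²⁻(aq)
With molar solubility s: [La³⁺] = 2s, [CO₃²⁻] = 3s.
Ksp = [La³⁺]^2[CO₃²⁻]^3 = (2s)^2 · (3s)^3 = 108s^5
Ksp = 108 × (8.519×10⁻⁸)^5 = 4.8×10⁻³⁴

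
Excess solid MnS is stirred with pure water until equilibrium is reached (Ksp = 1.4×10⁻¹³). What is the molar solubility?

MnS(s) ⇌ Mn²⁺(aq) + S²⁻(aq)
With molar solubility s: [Mn²⁺] = s, [S²⁻] = s.
Ksp = [Mn²⁺][S²⁻] = s · s = s^2
s^2 = 1.4×10⁻¹³
s = 3.7×10⁻⁷ M

3.7×10⁻⁷ M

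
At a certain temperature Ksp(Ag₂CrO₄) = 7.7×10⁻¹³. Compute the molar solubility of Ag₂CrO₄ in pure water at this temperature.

5.8×10⁻⁵ M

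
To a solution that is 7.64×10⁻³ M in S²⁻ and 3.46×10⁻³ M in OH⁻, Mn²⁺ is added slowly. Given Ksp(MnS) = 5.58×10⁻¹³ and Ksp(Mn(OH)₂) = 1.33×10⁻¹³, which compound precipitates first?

MnS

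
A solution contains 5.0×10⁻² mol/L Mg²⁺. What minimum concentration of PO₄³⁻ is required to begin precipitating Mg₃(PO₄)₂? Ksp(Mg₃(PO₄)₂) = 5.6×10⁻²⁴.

Each salt precipitates once Q = Ksp for that salt.
Mg₃(PO₄)₂(s) ⇌ 3 Mg²⁺(aq) + 2 PO₄³⁻(aq)
Ksp = [Mg²⁺]^3[PO₄³⁻]^2 = [PO₄³⁻]^2(5.0×10⁻²)^3
[PO₄³⁻]^2 = 5.6×10⁻²⁴ / (5.0×10⁻²)^3 = 4.5×10⁻²⁰
[PO₄³⁻] = 2.1×10⁻¹⁰ mol/L

2.1×10⁻¹⁰ M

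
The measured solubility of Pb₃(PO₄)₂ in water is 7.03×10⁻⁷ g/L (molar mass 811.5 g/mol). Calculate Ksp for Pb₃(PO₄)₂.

Molar solubility s = (7.03×10⁻⁷ g/L) / (811.5 g/mol) = 8.6630×10⁻¹⁰ mol/L
Pb₃(PO₄)₂(s) ⇌ 3 Pb²⁺(aq) + 2 PO₄³⁻(aq)
Let s be the molar solubility. Then [Pb²⁺] = 3s and [PO₄³⁻] = 2s.
Ksp = [Pb²⁺]^3[PO₄³⁻]^2 = (3s)^3 · (2s)^2 = 108s^5
Ksp = 108 × (8.6630×10⁻¹⁰)^5 = 5.27×10⁻⁴⁴

Ksp = 5.27×10⁻⁴⁴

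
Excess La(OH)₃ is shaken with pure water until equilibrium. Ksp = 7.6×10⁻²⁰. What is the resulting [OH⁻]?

2.2×10⁻⁵ M

La(OH)₃(s) ⇌ La³⁺(aq) + 3 OH⁻(aq)
With molar solubility s: [La³⁺] = s, [OH⁻] = 3s.
Ksp = [La³⁺][OH⁻]^3 = s · (3s)^3 = 27s^4 = 7.6×10⁻²⁰
s = 7.3×10⁻⁶ mol/L
[OH⁻] = 3s = 2.2×10⁻⁵ mol/L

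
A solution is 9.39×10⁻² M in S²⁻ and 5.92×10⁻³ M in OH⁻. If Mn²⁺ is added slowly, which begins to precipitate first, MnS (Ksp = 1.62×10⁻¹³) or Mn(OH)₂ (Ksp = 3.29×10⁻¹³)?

Each salt precipitates once Q = Ksp for that salt.
For MnS: [Mn²⁺] = (Ksp/[S²⁻]) = 1.73×10⁻¹² M
For Mn(OH)₂: [Mn²⁺] = (Ksp/[OH⁻]^2) = 9.39×10⁻⁹ M
The smaller threshold [Mn²⁺] is reached first, so MnS precipitates first.

MnS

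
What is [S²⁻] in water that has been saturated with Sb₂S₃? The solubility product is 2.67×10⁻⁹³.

Sb₂S₃(s) ⇌ 2 Sb³⁺(aq) + 3 S²⁻(aq)
If s mol/L of Sb₂S₃ dissolves, [Sb³⁺] = 2s and [S²⁻] = 3s.
Ksp = [Sb³⁺]^2[S²⁻]^3 = (2s)^2 · (3s)^3 = 108s^5 = 2.67×10⁻⁹³
s = 1.20×10⁻¹⁹ mol L⁻¹
[S²⁻] = 3s = 3.60×10⁻¹⁹ mol L⁻¹

3.60×10⁻¹⁹ M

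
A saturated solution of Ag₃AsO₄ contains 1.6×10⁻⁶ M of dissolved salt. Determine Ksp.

Ag₃AsO₄(s) ⇌ 3 Ag⁺(aq) + AsO₄³⁻(aq)
For each mole of Ag₃AsO₄ that dissolves per liter, [Ag⁺] = 3s and [AsO₄³⁻] = s; let s denote this solubility.
Ksp = [Ag⁺]^3[AsO₄³⁻] = (3s)^3 · s = 27s^4
Ksp = 27 × (1.6×10⁻⁶)^4 = 1.8×10⁻²²

Ksp = 1.8×10⁻²²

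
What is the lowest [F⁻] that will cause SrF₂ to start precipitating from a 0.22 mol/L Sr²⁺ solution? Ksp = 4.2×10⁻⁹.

1.4×10⁻⁴ M

Each salt precipitates once Q = Ksp for that salt.
SrF₂(s) ⇌ Sr²⁺(aq) + 2 F⁻(aq)
Ksp = [Sr²⁺][F⁻]^2 = [F⁻]^2(0.22)
[F⁻]^2 = 4.2×10⁻⁹ / (0.22) = 1.9×10⁻⁸
[F⁻] = 1.4×10⁻⁴ mol/L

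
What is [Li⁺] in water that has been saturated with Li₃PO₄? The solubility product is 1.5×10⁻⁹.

Li₃PO₄(s) ⇌ 3 Li⁺(aq) + PO₄³⁻(aq)
If s mol/L of Li₃PO₄ dissolves, [Li⁺] = 3s and [PO₄³⁻] = s.
Ksp = [Li⁺]^3[PO₄³⁻] = (3s)^3 · s = 27s^4 = 1.5×10⁻⁹
s = 2.7×10⁻³ mol L⁻¹
[Li⁺] = 3s = 8.2×10⁻³ mol L⁻¹

8.2×10⁻³ M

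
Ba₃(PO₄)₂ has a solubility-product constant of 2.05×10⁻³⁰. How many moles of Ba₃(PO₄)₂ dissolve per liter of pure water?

4.53×10⁻⁷ M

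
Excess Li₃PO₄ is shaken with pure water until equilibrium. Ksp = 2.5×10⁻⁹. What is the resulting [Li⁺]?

9.3×10⁻³ M

Li₃PO₄(s) ⇌ 3 Li⁺(aq) + PO₄³⁻(aq)
Call the molar solubility s, so that [Li⁺] = 3s and [PO₄³⁻] = s.
Ksp = [Li⁺]^3[PO₄³⁻] = (3s)^3 · s = 27s^4 = 2.5×10⁻⁹
s = 3.1×10⁻³ mol L⁻¹
[Li⁺] = 3s = 9.3×10⁻³ mol L⁻¹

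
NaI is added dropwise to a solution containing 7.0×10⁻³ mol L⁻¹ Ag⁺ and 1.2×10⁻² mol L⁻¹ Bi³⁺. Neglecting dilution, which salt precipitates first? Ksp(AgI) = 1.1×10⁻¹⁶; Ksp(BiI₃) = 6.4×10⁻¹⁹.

AgI

Precipitation begins when Q = Ksp.
For AgI: [I⁻] = (Ksp/[Ag⁺]) = 1.6×10⁻¹⁴ mol L⁻¹
For BiI₃: [I⁻] = (Ksp/[Bi³⁺])^(1/3) = 3.8×10⁻⁶ mol L⁻¹
AgI requires the lower [I⁻], so it precipitates first.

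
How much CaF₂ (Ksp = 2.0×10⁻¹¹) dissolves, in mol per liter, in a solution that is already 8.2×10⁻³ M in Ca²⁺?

2.5×10⁻⁵ M

CaF₂(s) ⇌ Ca²⁺(aq) + 2 F⁻(aq)
With Ca²⁺ already at 8.2×10⁻³ M and s small, take [Ca²⁺] ≈ 8.2×10⁻³ M and [F⁻] = 2s.
Ksp = [Ca²⁺][F⁻]^2 = (8.2×10⁻³)(2s)^2
(2s)^2 = 2.0×10⁻¹¹ / (8.2×10⁻³) = 2.4×10⁻⁹
s = 2.5×10⁻⁵ M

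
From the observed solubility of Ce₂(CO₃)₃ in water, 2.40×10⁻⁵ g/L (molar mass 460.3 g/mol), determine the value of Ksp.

Convert to molarity: s = 2.40×10⁻⁵ / 460.3 = 5.2140×10⁻⁸ mol/L
Ce₂(CO₃)₃(s) ⇌ 2 Ce³⁺(aq) + 3 CO₃²⁻(aq)
If s mol/L of Ce₂(CO₃)₃ dissolves, [Ce³⁺] = 2s and [CO₃²⁻] = 3s.
Ksp = [Ce³⁺]^2[CO₃²⁻]^3 = (2s)^2 · (3s)^3 = 108s^5
Ksp = 108 × (5.2140×10⁻⁸)^5 = 4.16×10⁻³⁵

Ksp = 4.16×10⁻³⁵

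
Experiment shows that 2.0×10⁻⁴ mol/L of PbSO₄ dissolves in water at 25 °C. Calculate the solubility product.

Ksp = 4.0×10⁻⁸

PbSO₄(s) ⇌ Pb²⁺(aq) + SO₄²⁻(aq)
Let s be the molar solubility. Then [Pb²⁺] = s and [SO₄²⁻] = s.
Ksp = [Pb²⁺][SO₄²⁻] = s · s = s^2
Ksp = (2.0×10⁻⁴)^2 = 4.0×10⁻⁸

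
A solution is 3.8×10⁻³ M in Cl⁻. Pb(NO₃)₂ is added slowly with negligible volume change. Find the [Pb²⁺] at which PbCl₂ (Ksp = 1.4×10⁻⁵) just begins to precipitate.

0.97 M

A salt starts to precipitate once the ion product Q reaches its Ksp.
PbCl₂(s) ⇌ Pb²⁺(aq) + 2 Cl⁻(aq)
Ksp = [Pb²⁺][Cl⁻]^2 = [Pb²⁺](3.8×10⁻³)^2
[Pb²⁺] = 1.4×10⁻⁵ / (3.8×10⁻³)^2 = 0.97
[Pb²⁺] = 0.97 M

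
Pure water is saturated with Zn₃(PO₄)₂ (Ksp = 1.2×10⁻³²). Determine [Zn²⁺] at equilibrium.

Zn₃(PO₄)₂(s) ⇌ 3 Zn²⁺(aq) + 2 PO₄³⁻(aq)
Call the molar solubility s, so that [Zn²⁺] = 3s and [PO₄³⁻] = 2s.
Ksp = [Zn²⁺]^3[PO₄³⁻]^2 = (3s)^3 · (2s)^2 = 108s^5 = 1.2×10⁻³²
s = 1.6×10⁻⁷ mol L⁻¹
[Zn²⁺] = 3s = 4.9×10⁻⁷ mol L⁻¹

4.9×10⁻⁷ M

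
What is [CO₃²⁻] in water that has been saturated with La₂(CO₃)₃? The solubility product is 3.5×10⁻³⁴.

La₂(CO₃)₃(s) ⇌ 2 La³⁺(aq) + 3 CO₃²⁻(aq)
Let s be the molar solubility. Then [La³⁺] = 2s and [CO₃²⁻] = 3s.
Ksp = [La³⁺]^2[CO₃²⁻]^3 = (2s)^2 · (3s)^3 = 108s^5 = 3.5×10⁻³⁴
s = 8.0×10⁻⁸ mol L⁻¹
[CO₃²⁻] = 3s = 2.4×10⁻⁷ mol L⁻¹

2.4×10⁻⁷ M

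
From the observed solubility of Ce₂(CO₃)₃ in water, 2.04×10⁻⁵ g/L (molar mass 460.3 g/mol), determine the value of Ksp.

Ksp = 1.85×10⁻³⁵

Molar solubility s = (2.04×10⁻⁵ g/L) / (460.3 g/mol) = 4.4319×10⁻⁸ mol/L
Ce₂(CO₃)₃(s) ⇌ 2 Ce³⁺(aq) + 3 CO₃²⁻(aq)
Let s be the molar solubility. Then [Ce³⁺] = 2s and [CO₃²⁻] = 3s.
Ksp = [Ce³⁺]^2[CO₃²⁻]^3 = (2s)^2 · (3s)^3 = 108s^5
Ksp = 108 × (4.4319×10⁻⁸)^5 = 1.85×10⁻³⁵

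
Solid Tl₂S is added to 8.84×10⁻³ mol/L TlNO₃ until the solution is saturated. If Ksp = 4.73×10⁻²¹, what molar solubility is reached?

Tl₂S(s) ⇌ 2 Tl⁺(aq) + S²⁻(aq)
Let s be the solubility of Tl₂S here. The common ion gives [Tl⁺] ≈ 8.84×10⁻³ mol/L, and [S²⁻] = s.
Ksp = [Tl⁺]^2[S²⁻] = (8.84×10⁻³)^2s
s = 4.73×10⁻²¹ / (8.84×10⁻³)^2 = 6.05×10⁻¹⁷
s = 6.05×10⁻¹⁷ mol/L

6.05×10⁻¹⁷ M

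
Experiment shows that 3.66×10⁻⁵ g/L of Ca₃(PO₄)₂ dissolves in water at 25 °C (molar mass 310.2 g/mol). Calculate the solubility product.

Convert to molarity: s = 3.66×10⁻⁵ / 310.2 = 1.1799×10⁻⁷ mol/L
Ca₃(PO₄)₂(s) ⇌ 3 Ca²⁺(aq) + 2 PO₄³⁻(aq)
Call the molar solubility s, so that [Ca²⁺] = 3s and [PO₄³⁻] = 2s.
Ksp = [Ca²⁺]^3[PO₄³⁻]^2 = (3s)^3 · (2s)^2 = 108s^5
Ksp = 108 × (1.1799×10⁻⁷)^5 = 2.47×10⁻³³

Ksp = 2.47×10⁻³³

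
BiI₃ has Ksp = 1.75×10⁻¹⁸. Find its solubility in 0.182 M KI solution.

2.90×10⁻¹⁶ M

BiI₃(s) ⇌ Bi³⁺(aq) + 3 I⁻(aq)
I⁻ is already present at 0.182 M. If s mol/L of BiI₃ dissolves, [Bi³⁺] = s while [I⁻] ≈ 0.182 M.
Ksp = [Bi³⁺][I⁻]^3 = s(0.182)^3
s = 1.75×10⁻¹⁸ / (0.182)^3 = 2.90×10⁻¹⁶
s = 2.90×10⁻¹⁶ M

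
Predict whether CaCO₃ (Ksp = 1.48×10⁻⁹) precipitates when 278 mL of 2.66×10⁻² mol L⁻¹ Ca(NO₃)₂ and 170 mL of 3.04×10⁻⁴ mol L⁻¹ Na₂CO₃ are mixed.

Yes

After mixing, V = 278 mL + 170 mL = 448 mL.
[Ca²⁺] = (2.66×10⁻²)(278)/448 = 1.65×10⁻² mol L⁻¹
[CO₃²⁻] = (3.04×10⁻⁴)(170)/448 = 1.15×10⁻⁴ mol L⁻¹
Q = [Ca²⁺][CO₃²⁻] = 1.90×10⁻⁶
Since Q (1.90×10⁻⁶) exceeds Ksp (1.48×10⁻⁹), CaCO₃ will precipitate.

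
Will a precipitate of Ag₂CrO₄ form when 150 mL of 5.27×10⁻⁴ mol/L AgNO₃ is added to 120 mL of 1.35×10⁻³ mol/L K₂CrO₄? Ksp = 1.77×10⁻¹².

Yes

The combined volume is 270 mL.
[Ag⁺] = (5.27×10⁻⁴)(150)/270 = 2.93×10⁻⁴ mol/L
[CrO₄²⁻] = (1.35×10⁻³)(120)/270 = 6.00×10⁻⁴ mol/L
Q = [Ag⁺]^2[CrO₄²⁻] = 5.14×10⁻¹¹
Since Q (5.14×10⁻¹¹) exceeds Ksp (1.77×10⁻¹²), Ag₂CrO₄ will precipitate.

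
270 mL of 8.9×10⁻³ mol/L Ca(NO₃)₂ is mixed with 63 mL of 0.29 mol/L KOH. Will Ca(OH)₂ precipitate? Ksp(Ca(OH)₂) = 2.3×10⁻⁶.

Yes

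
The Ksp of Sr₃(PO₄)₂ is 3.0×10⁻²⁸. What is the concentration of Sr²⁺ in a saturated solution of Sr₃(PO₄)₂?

Sr₃(PO₄)₂(s) ⇌ 3 Sr²⁺(aq) + 2 PO₄³⁻(aq)
Let s be the molar solubility. Then [Sr²⁺] = 3s and [PO₄³⁻] = 2s.
Ksp = [Sr²⁺]^3[PO₄³⁻]^2 = (3s)^3 · (2s)^2 = 108s^5 = 3.0×10⁻²⁸
s = 1.2×10⁻⁶ mol L⁻¹
[Sr²⁺] = 3s = 3.7×10⁻⁶ mol L⁻¹

3.7×10⁻⁶ M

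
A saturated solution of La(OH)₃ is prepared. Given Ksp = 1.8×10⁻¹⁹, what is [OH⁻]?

La(OH)₃(s) ⇌ La³⁺(aq) + 3 OH⁻(aq)
Call the molar solubility s, so that [La³⁺] = s and [OH⁻] = 3s.
Ksp = [La³⁺][OH⁻]^3 = s · (3s)^3 = 27s^4 = 1.8×10⁻¹⁹
s = 9.0×10⁻⁶ M
[OH⁻] = 3s = 2.7×10⁻⁵ M

2.7×10⁻⁵ M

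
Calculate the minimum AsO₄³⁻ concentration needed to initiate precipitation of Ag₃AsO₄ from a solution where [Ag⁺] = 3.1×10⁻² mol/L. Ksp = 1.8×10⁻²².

Precipitation of each salt begins when its ion product equals Ksp.
Ag₃AsO₄(s) ⇌ 3 Ag⁺(aq) + AsO₄³⁻(aq)
Ksp = [Ag⁺]^3[AsO₄³⁻] = [AsO₄³⁻](3.1×10⁻²)^3
[AsO₄³⁻] = 1.8×10⁻²² / (3.1×10⁻²)^3 = 6.0×10⁻¹⁸
[AsO₄³⁻] = 6.0×10⁻¹⁸ mol/L

6.0×10⁻¹⁸ M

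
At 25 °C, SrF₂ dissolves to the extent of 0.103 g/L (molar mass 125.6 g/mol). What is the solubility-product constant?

Ksp = 2.21×10⁻⁹

s = (0.103 g L⁻¹)/(125.6 g mol⁻¹) = 8.2006×10⁻⁴ M
SrF₂(s) ⇌ Sr²⁺(aq) + 2 F⁻(aq)
If s mol/L of SrF₂ dissolves, [Sr²⁺] = s and [F⁻] = 2s.
Ksp = [Sr²⁺][F⁻]^2 = s · (2s)^2 = 4s^3
Ksp = 4 × (8.2006×10⁻⁴)^3 = 2.21×10⁻⁹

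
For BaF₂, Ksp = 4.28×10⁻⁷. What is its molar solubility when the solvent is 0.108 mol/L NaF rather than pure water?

3.67×10⁻⁵ M

BaF₂(s) ⇌ Ba²⁺(aq) + 2 F⁻(aq)
F⁻ is already present at 0.108 mol/L. If s mol/L of BaF₂ dissolves, [Ba²⁺] = s while [F⁻] ≈ 0.108 mol/L.
Ksp = [Ba²⁺][F⁻]^2 = s(0.108)^2
s = 4.28×10⁻⁷ / (0.108)^2 = 3.67×10⁻⁵
s = 3.67×10⁻⁵ mol/L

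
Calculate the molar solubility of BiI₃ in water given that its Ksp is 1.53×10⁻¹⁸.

1.54×10⁻⁵ M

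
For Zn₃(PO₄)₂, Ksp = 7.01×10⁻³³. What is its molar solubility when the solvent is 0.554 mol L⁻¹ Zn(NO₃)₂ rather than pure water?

1.02×10⁻¹⁶ M

Zn₃(PO₄)₂(s) ⇌ 3 Zn²⁺(aq) + 2 PO₄³⁻(aq)
Let s be the solubility of Zn₃(PO₄)₂ here. The common ion gives [Zn²⁺] ≈ 0.554 mol L⁻¹, and [PO₄³⁻] = 2s.
Ksp = [Zn²⁺]^3[PO₄³⁻]^2 = (0.554)^3(2s)^2
(2s)^2 = 7.01×10⁻³³ / (0.554)^3 = 4.12×10⁻³²
s = 1.02×10⁻¹⁶ mol L⁻¹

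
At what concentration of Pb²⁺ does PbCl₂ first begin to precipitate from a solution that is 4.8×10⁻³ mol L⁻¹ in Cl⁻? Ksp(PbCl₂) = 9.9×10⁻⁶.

A salt starts to precipitate once the ion product Q reaches its Ksp.
PbCl₂(s) ⇌ Pb²⁺(aq) + 2 Cl⁻(aq)
Ksp = [Pb²⁺][Cl⁻]^2 = [Pb²⁺](4.8×10⁻³)^2
[Pb²⁺] = 9.9×10⁻⁶ / (4.8×10⁻³)^2 = 0.43
[Pb²⁺] = 0.43 mol L⁻¹

0.43 M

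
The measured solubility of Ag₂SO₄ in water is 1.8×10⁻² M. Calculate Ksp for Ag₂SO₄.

Ksp = 2.3×10⁻⁵

Ag₂SO₄(s) ⇌ 2 Ag⁺(aq) + SO₄²⁻(aq)
Call the molar solubility s, so that [Ag⁺] = 2s and [SO₄²⁻] = s.
Ksp = [Ag⁺]^2[SO₄²⁻] = (2s)^2 · s = 4s^3
Ksp = 4 × (1.8×10⁻²)^3 = 2.3×10⁻⁵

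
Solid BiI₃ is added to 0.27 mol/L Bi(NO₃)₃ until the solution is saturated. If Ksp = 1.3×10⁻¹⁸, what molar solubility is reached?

5.6×10⁻⁷ M

BiI₃(s) ⇌ Bi³⁺(aq) + 3 I⁻(aq)
Bi³⁺ is already present at 0.27 mol/L. If s mol/L of BiI₃ dissolves, [I⁻] = 3s while [Bi³⁺] ≈ 0.27 mol/L.
Ksp = [Bi³⁺][I⁻]^3 = (0.27)(3s)^3
(3s)^3 = 1.3×10⁻¹⁸ / (0.27) = 4.8×10⁻¹⁸
s = 5.6×10⁻⁷ mol/L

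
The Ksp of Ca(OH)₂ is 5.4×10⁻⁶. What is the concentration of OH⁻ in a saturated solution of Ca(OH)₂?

Ca(OH)₂(s) ⇌ Ca²⁺(aq) + 2 OH⁻(aq)
If s mol/L of Ca(OH)₂ dissolves, [Ca²⁺] = s and [OH⁻] = 2s.
Ksp = [Ca²⁺][OH⁻]^2 = s · (2s)^2 = 4s^3 = 5.4×10⁻⁶
s = 1.1×10⁻² mol L⁻¹
[OH⁻] = 2s = 2.2×10⁻² mol L⁻¹

2.2×10⁻² M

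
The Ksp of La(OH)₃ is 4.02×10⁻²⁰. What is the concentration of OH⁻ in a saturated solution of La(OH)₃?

1.86×10⁻⁵ M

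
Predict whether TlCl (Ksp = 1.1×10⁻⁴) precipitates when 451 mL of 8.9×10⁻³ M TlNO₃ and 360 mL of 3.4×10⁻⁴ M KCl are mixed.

No

The combined volume is 811 mL.
[Tl⁺] = (8.9×10⁻³)(451)/811 = 4.9×10⁻³ M
[Cl⁻] = (3.4×10⁻⁴)(360)/811 = 1.5×10⁻⁴ M
Q = [Tl⁺][Cl⁻] = 7.5×10⁻⁷
Q < Ksp (7.5×10⁻⁷ vs 1.1×10⁻⁴); the solution remains unsaturated and no precipitate forms.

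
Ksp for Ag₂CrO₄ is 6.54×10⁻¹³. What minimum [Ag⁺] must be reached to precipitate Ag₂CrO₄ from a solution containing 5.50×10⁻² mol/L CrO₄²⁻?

Each salt precipitates once Q = Ksp for that salt.
Ag₂CrO₄(s) ⇌ 2 Ag⁺(aq) + CrO₄²⁻(aq)
Ksp = [Ag⁺]^2[CrO₄²⁻] = [Ag⁺]^2(5.50×10⁻²)
[Ag⁺]^2 = 6.54×10⁻¹³ / (5.50×10⁻²) = 1.19×10⁻¹¹
[Ag⁺] = 3.45×10⁻⁶ mol/L

3.45×10⁻⁶ M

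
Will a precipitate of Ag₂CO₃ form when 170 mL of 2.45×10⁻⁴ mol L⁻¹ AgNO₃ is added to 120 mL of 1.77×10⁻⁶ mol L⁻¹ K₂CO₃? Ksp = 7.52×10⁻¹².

No

The combined volume is 290 mL.
[Ag⁺] = (2.45×10⁻⁴)(170)/290 = 1.44×10⁻⁴ mol L⁻¹
[CO₃²⁻] = (1.77×10⁻⁶)(120)/290 = 7.32×10⁻⁷ mol L⁻¹
Q = [Ag⁺]^2[CO₃²⁻] = 1.51×10⁻¹⁴
Since Q (1.51×10⁻¹⁴) is less than Ksp (7.52×10⁻¹²), no Ag₂CO₃ precipitates.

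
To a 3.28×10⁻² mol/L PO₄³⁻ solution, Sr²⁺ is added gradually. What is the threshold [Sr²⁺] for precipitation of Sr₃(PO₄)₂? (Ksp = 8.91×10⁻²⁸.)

9.39×10⁻⁹ M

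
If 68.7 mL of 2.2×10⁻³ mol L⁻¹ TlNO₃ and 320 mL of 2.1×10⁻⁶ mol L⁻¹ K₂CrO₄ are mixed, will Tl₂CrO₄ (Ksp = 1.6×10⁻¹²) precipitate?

Total volume after mixing = 68.7 + 320 = 388.7 mL.
[Tl⁺] = (2.2×10⁻³)(68.7)/388.7 = 3.9×10⁻⁴ mol L⁻¹
[CrO₄²⁻] = (2.1×10⁻⁶)(320)/388.7 = 1.7×10⁻⁶ mol L⁻¹
Q = [Tl⁺]^2[CrO₄²⁻] = 2.6×10⁻¹³
Q = 2.6×10⁻¹³ < Ksp = 1.6×10⁻¹², so the solution is unsaturated and no precipitate forms.

No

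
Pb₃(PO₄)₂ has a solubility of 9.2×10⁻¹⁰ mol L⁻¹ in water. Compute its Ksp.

Pb₃(PO₄)₂(s) ⇌ 3 Pb²⁺(aq) + 2 PO₄³⁻(aq)
Let s be the molar solubility. Then [Pb²⁺] = 3s and [PO₄³⁻] = 2s.
Ksp = [Pb²⁺]^3[PO₄³⁻]^2 = (3s)^3 · (2s)^2 = 108s^5
Ksp = 108 × (9.2×10⁻¹⁰)^5 = 7.1×10⁻⁴⁴

Ksp = 7.1×10⁻⁴⁴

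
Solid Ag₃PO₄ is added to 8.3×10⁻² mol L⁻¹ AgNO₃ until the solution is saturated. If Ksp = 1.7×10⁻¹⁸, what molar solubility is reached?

3.0×10⁻¹⁵ M

Ag₃PO₄(s) ⇌ 3 Ag⁺(aq) + PO₄³⁻(aq)
Ag⁺ is already present at 8.3×10⁻² mol L⁻¹. If s mol/L of Ag₃PO₄ dissolves, [PO₄³⁻] = s while [Ag⁺] ≈ 8.3×10⁻² mol L⁻¹.
Ksp = [Ag⁺]^3[PO₄³⁻] = (8.3×10⁻²)^3s
s = 1.7×10⁻¹⁸ / (8.3×10⁻²)^3 = 3.0×10⁻¹⁵
s = 3.0×10⁻¹⁵ mol L⁻¹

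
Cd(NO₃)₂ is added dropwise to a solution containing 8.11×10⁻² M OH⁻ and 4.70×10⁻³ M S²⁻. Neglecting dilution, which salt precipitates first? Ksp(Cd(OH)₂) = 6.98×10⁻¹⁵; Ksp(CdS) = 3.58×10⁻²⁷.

CdS

A salt starts to precipitate once the ion product Q reaches its Ksp.
For Cd(OH)₂: [Cd²⁺] = (Ksp/[OH⁻]^2) = 1.06×10⁻¹² M
For CdS: [Cd²⁺] = (Ksp/[S²⁻]) = 7.62×10⁻²⁵ M
CdS requires the lower [Cd²⁺], so it precipitates first.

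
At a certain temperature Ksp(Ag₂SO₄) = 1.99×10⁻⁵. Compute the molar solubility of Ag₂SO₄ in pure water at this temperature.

Ag₂SO₄(s) ⇌ 2 Ag⁺(aq) + SO₄²⁻(aq)
Call the molar solubility s, so that [Ag⁺] = 2s and [SO₄²⁻] = s.
Ksp = [Ag⁺]^2[SO₄²⁻] = (2s)^2 · s = 4s^3
4s^3 = 1.99×10⁻⁵  ⇒  s^3 = 4.98×10⁻⁶
Taking the 3rd root, s = 1.71×10⁻² M.

1.71×10⁻² M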